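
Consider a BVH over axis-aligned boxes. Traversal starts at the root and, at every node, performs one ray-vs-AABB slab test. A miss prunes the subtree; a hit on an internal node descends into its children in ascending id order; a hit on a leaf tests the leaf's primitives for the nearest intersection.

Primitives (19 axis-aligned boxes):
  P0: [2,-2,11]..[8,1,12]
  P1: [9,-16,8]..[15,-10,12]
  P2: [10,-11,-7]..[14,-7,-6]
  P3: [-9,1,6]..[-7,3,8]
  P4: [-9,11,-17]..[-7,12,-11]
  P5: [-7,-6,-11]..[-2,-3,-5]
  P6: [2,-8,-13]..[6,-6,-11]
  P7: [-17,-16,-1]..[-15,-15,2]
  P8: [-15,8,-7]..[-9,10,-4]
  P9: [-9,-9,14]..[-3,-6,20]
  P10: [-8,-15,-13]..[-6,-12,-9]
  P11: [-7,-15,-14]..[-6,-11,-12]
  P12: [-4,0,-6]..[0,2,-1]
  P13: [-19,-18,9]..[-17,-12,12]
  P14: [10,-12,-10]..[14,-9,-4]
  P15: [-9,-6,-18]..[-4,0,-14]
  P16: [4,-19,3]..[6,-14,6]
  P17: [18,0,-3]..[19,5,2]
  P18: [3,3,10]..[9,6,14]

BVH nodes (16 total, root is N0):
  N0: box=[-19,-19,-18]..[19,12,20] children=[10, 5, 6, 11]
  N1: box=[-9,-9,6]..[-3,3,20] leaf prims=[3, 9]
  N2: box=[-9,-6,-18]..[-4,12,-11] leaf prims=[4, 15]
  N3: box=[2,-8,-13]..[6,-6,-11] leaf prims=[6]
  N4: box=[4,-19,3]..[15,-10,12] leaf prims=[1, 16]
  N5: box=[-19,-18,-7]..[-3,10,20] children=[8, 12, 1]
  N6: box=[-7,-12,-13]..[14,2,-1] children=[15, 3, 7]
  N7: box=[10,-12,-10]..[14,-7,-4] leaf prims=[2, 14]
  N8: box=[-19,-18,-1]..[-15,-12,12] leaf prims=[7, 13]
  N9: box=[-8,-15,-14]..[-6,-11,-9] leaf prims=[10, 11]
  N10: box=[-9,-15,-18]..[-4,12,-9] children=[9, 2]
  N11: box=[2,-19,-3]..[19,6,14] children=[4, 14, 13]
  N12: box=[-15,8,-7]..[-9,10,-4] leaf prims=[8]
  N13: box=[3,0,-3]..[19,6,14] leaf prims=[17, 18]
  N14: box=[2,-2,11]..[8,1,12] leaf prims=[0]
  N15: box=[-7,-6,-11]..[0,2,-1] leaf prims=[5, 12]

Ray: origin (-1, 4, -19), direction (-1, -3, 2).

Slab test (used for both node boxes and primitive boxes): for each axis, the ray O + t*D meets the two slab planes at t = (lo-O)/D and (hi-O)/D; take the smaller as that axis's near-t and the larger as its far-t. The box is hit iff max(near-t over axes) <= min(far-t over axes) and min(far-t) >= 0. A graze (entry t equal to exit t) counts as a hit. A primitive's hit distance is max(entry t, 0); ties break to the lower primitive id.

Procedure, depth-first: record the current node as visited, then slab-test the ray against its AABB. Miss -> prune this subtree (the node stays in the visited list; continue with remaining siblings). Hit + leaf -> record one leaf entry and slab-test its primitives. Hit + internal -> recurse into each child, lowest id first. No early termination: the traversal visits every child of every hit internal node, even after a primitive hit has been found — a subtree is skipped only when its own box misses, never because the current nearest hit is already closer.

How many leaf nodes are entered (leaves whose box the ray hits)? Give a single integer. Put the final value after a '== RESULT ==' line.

Walk:
N0 x:[-20,18] y:[-8/3,23/3] z:[1/2,39/2] -> hit [1/2,23/3], descend [5, 6, 10, 11]
  N5 x:[2,18] y:[-2,22/3] z:[6,39/2] -> hit [6,22/3], descend [1, 8, 12]
    N1 x:[2,8] y:[1/3,13/3] z:[25/2,39/2] -> miss, prune
    N8 x:[14,18] y:[16/3,22/3] z:[9,31/2] -> miss, prune
    N12 x:[8,14] y:[-2,-4/3] z:[6,15/2] -> miss, prune
  N6 x:[-15,6] y:[2/3,16/3] z:[3,9] -> hit [3,16/3], descend [3, 7, 15]
    N3 x:[-7,-3] y:[10/3,4] z:[3,4] -> miss, prune
    N7 x:[-15,-11] y:[11/3,16/3] z:[9/2,15/2] -> miss, prune
    N15 x:[-1,6] y:[2/3,10/3] z:[4,9] -> miss, prune
  N10 x:[3,8] y:[-8/3,19/3] z:[1/2,5] -> hit [3,5], descend [2, 9]
    N2 x:[3,8] y:[-8/3,10/3] z:[1/2,4] -> hit [3,10/3] leaf, test {P4(miss), P15(miss)}
    N9 x:[5,7] y:[5,19/3] z:[5/2,5] -> hit [5,5] leaf, test {P10(miss), P11(miss)}
  N11 x:[-20,-3] y:[-2/3,23/3] z:[8,33/2] -> miss, prune

Visited [0, 5, 1, 8, 12, 6, 3, 7, 15, 10, 2, 9, 11]. Tests: 13 box, 2 leaf. Nearest: miss.

== RESULT ==
2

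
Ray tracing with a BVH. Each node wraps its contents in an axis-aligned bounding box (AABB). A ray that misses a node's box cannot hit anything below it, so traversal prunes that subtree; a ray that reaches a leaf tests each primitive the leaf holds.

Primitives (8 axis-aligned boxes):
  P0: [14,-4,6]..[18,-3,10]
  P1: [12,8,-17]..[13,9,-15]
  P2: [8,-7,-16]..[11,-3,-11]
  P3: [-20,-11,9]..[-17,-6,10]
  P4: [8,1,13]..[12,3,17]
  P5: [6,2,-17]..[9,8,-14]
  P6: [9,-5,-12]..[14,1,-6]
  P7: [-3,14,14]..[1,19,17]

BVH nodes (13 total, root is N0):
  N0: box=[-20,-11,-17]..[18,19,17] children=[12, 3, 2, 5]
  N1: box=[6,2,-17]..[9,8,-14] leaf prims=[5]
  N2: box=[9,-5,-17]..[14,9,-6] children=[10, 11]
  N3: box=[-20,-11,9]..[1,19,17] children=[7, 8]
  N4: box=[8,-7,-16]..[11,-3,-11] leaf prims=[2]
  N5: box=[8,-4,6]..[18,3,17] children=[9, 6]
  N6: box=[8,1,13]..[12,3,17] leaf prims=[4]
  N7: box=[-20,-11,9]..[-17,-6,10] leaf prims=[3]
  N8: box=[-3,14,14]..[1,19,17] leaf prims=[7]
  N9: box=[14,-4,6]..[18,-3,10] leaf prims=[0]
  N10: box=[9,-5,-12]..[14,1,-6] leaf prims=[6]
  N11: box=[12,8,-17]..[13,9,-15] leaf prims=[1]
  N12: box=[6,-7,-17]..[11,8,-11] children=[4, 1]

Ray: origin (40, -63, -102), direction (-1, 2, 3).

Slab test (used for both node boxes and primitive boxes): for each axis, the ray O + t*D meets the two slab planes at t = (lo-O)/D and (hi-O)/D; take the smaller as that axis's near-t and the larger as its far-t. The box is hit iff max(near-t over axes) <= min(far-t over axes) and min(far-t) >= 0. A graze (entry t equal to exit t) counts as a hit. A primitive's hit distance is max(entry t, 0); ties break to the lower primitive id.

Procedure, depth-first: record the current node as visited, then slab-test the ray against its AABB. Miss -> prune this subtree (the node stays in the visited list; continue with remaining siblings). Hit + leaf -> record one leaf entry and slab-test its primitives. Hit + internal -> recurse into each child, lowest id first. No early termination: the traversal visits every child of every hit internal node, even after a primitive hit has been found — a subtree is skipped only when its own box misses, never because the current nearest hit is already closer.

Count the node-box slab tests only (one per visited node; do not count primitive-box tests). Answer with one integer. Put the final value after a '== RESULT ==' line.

Trace the traversal:
N0 x:[22,60] y:[26,41] z:[85/3,119/3] -> hit [85/3,119/3], descend [2, 3, 5, 12]
  N2 x:[26,31] y:[29,36] z:[85/3,32] -> hit [29,31], descend [10, 11]
    N10 x:[26,31] y:[29,32] z:[30,32] -> hit [30,31] leaf, test {P6@t=30}
    N11 x:[27,28] y:[71/2,36] z:[85/3,29] -> miss, prune
  N3 x:[39,60] y:[26,41] z:[37,119/3] -> hit [39,119/3], descend [7, 8]
    N7 x:[57,60] y:[26,57/2] z:[37,112/3] -> miss, prune
    N8 x:[39,43] y:[77/2,41] z:[116/3,119/3] -> hit [39,119/3] leaf, test {P7@t=39}
  N5 x:[22,32] y:[59/2,33] z:[36,119/3] -> miss, prune
  N12 x:[29,34] y:[28,71/2] z:[85/3,91/3] -> hit [29,91/3], descend [1, 4]
    N1 x:[31,34] y:[65/2,71/2] z:[85/3,88/3] -> miss, prune
    N4 x:[29,32] y:[28,30] z:[86/3,91/3] -> hit [29,30] leaf, test {P2@t=29}

Visited [0, 2, 10, 11, 3, 7, 8, 5, 12, 1, 4]. Tests: 11 box, 3 leaf. Nearest: P2.

== RESULT ==
11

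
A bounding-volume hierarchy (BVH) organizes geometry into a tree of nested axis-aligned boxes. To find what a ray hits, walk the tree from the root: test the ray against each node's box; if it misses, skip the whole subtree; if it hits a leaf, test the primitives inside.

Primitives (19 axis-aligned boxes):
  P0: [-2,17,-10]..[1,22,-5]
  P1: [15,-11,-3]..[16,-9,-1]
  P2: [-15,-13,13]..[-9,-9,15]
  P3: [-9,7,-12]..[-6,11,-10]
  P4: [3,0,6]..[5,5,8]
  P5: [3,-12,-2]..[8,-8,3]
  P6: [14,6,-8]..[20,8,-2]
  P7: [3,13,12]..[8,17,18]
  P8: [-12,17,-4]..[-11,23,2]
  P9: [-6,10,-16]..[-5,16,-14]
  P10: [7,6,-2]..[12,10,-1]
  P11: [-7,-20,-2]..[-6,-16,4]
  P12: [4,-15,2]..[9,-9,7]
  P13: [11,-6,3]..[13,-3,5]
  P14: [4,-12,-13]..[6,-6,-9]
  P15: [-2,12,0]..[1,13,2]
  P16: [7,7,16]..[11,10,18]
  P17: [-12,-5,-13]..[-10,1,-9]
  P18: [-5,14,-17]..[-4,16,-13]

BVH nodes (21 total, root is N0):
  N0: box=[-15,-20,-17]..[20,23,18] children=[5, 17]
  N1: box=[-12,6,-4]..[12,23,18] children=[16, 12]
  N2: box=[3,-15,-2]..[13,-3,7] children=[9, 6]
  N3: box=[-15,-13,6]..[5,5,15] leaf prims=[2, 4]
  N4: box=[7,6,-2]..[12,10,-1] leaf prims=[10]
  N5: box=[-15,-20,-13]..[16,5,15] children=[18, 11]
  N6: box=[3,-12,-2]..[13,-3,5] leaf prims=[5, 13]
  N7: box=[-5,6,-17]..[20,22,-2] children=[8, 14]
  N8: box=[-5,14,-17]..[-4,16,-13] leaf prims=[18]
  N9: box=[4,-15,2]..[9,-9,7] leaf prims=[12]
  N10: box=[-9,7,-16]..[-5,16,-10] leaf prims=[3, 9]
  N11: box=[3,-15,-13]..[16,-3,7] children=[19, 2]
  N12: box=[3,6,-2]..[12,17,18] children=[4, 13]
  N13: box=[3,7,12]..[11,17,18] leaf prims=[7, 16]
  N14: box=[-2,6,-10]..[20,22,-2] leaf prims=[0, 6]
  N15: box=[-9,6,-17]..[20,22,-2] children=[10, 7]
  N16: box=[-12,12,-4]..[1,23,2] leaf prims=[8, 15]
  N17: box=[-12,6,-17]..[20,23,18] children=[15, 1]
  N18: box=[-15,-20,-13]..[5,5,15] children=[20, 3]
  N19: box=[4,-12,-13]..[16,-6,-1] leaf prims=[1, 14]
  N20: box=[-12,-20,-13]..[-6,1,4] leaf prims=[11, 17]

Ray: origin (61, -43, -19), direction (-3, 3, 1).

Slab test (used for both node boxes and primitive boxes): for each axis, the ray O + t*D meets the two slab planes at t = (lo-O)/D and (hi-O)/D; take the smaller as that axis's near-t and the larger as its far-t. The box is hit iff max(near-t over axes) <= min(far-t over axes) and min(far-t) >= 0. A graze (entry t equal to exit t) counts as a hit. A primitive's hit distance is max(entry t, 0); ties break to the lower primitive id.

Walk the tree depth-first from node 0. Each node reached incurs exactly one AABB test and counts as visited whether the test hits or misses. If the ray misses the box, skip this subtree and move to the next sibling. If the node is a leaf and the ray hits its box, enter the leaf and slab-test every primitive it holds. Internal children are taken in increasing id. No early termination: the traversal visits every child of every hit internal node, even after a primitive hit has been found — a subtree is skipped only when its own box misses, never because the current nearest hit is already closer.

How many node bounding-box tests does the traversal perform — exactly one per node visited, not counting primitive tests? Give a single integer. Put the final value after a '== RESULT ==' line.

Walk:
N0 x:[41/3,76/3] y:[23/3,22] z:[2,37] -> hit [41/3,22], descend [5, 17]
  N5 x:[15,76/3] y:[23/3,16] z:[6,34] -> hit [15,16], descend [11, 18]
    N11 x:[15,58/3] y:[28/3,40/3] z:[6,26] -> miss, prune
    N18 x:[56/3,76/3] y:[23/3,16] z:[6,34] -> miss, prune
  N17 x:[41/3,73/3] y:[49/3,22] z:[2,37] -> hit [49/3,22], descend [1, 15]
    N1 x:[49/3,73/3] y:[49/3,22] z:[15,37] -> hit [49/3,22], descend [12, 16]
      N12 x:[49/3,58/3] y:[49/3,20] z:[17,37] -> hit [17,58/3], descend [4, 13]
        N4 x:[49/3,18] y:[49/3,53/3] z:[17,18] -> hit [17,53/3] leaf, test {P10@t=17}
        N13 x:[50/3,58/3] y:[50/3,20] z:[31,37] -> miss, prune
      N16 x:[20,73/3] y:[55/3,22] z:[15,21] -> hit [20,21] leaf, test {P8(miss), P15(miss)}
    N15 x:[41/3,70/3] y:[49/3,65/3] z:[2,17] -> hit [49/3,17], descend [7, 10]
      N7 x:[41/3,22] y:[49/3,65/3] z:[2,17] -> hit [49/3,17], descend [8, 14]
        N8 x:[65/3,22] y:[19,59/3] z:[2,6] -> miss, prune
        N14 x:[41/3,21] y:[49/3,65/3] z:[9,17] -> hit [49/3,17] leaf, test {P0(miss), P6(miss)}
      N10 x:[22,70/3] y:[50/3,59/3] z:[3,9] -> miss, prune

order=[0, 5, 11, 18, 17, 1, 12, 4, 13, 16, 15, 7, 8, 14, 10]  |boxes|=15  |leaves|=3  hit=P10

== RESULT ==
15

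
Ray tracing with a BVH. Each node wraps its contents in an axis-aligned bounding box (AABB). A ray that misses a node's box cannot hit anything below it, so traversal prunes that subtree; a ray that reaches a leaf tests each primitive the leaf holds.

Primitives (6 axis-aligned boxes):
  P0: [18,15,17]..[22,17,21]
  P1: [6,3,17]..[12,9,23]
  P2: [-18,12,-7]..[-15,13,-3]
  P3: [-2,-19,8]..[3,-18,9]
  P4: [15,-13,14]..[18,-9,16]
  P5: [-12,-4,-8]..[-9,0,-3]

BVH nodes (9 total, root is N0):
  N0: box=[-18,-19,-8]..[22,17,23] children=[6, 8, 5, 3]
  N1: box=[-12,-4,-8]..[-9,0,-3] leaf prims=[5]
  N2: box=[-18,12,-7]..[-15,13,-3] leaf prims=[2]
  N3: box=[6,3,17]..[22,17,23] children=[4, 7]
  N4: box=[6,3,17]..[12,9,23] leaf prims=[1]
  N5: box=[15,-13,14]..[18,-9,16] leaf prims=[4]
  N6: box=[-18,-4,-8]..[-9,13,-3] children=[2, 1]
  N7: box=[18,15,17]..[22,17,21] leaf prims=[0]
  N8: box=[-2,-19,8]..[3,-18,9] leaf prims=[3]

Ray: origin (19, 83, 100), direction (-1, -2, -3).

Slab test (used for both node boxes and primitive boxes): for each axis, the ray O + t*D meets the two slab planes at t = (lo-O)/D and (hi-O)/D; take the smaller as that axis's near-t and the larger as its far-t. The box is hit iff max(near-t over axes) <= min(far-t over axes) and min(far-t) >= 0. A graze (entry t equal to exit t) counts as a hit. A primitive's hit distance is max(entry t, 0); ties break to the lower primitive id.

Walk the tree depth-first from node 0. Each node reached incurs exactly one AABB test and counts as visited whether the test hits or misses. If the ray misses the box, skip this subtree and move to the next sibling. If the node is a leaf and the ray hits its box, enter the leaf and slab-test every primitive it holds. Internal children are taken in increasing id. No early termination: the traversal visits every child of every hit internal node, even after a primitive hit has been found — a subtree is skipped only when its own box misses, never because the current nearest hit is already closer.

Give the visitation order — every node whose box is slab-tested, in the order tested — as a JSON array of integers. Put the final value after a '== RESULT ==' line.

Walk:
N0 x:[-3,37] y:[33,51] z:[77/3,36] -> hit [33,36], descend [3, 5, 6, 8]
  N3 x:[-3,13] y:[33,40] z:[77/3,83/3] -> miss, prune
  N5 x:[1,4] y:[46,48] z:[28,86/3] -> miss, prune
  N6 x:[28,37] y:[35,87/2] z:[103/3,36] -> hit [35,36], descend [1, 2]
    N1 x:[28,31] y:[83/2,87/2] z:[103/3,36] -> miss, prune
    N2 x:[34,37] y:[35,71/2] z:[103/3,107/3] -> hit [35,71/2] leaf, test {P2@t=35}
  N8 x:[16,21] y:[101/2,51] z:[91/3,92/3] -> miss, prune

order=[0, 3, 5, 6, 1, 2, 8]  |boxes|=7  |leaves|=1  hit=P2

== RESULT ==
[0, 3, 5, 6, 1, 2, 8]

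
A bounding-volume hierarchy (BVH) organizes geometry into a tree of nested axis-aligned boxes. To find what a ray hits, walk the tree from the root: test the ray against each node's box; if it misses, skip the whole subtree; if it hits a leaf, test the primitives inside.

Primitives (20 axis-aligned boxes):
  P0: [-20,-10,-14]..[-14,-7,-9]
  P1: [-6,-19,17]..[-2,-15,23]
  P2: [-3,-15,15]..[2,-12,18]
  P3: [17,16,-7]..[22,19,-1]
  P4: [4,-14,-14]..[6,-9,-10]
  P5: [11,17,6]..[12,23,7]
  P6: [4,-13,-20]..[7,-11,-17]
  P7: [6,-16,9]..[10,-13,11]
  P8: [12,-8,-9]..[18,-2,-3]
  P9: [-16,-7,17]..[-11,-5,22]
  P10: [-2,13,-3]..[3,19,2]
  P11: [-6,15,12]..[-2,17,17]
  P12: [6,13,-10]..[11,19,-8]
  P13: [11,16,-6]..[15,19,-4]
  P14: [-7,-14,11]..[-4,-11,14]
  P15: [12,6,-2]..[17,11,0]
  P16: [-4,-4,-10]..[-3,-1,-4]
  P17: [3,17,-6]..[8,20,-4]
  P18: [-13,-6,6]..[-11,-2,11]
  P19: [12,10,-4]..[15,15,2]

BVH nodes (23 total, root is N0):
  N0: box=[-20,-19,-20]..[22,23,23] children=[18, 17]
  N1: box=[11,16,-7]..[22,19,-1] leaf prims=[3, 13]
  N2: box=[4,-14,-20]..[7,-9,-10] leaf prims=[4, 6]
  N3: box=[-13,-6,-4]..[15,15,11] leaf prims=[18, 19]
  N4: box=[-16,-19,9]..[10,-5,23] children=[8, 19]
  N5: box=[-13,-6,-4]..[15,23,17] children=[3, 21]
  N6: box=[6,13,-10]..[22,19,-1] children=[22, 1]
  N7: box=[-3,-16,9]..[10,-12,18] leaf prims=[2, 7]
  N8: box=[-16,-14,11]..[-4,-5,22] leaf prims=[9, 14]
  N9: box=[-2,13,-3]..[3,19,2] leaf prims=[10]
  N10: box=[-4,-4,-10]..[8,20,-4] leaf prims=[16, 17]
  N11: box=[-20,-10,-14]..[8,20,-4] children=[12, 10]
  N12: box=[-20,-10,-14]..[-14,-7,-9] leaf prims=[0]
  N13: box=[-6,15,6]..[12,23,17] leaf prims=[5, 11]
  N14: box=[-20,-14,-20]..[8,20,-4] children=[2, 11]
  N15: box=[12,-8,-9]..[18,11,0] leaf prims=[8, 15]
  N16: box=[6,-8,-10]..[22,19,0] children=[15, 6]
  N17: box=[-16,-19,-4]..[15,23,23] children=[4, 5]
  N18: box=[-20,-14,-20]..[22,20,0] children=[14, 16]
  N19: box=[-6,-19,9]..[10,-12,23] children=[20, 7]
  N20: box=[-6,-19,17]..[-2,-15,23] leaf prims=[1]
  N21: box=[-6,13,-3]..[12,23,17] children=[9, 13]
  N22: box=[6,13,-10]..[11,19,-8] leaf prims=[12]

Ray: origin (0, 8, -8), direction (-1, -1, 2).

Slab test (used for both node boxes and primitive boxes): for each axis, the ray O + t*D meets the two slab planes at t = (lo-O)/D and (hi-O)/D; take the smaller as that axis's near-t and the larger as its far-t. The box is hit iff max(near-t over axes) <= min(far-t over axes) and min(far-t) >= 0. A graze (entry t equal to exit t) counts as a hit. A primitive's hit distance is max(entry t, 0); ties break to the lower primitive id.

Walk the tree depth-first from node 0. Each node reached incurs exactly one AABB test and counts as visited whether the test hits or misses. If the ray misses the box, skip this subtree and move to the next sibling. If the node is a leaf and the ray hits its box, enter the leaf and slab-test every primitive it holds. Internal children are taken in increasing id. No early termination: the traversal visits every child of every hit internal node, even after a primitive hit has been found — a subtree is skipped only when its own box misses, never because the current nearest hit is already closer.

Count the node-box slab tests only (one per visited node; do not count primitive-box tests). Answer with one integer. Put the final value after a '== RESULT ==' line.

Walk:
N0 x:[-22,20] y:[-15,27] z:[-6,31/2] -> hit [-6,31/2], descend [17, 18]
  N17 x:[-15,16] y:[-15,27] z:[2,31/2] -> hit [2,31/2], descend [4, 5]
    N4 x:[-10,16] y:[13,27] z:[17/2,31/2] -> hit [13,31/2], descend [8, 19]
      N8 x:[4,16] y:[13,22] z:[19/2,15] -> hit [13,15] leaf, test {P9@t=13, P14(miss)}
      N19 x:[-10,6] y:[20,27] z:[17/2,31/2] -> miss, prune
    N5 x:[-15,13] y:[-15,14] z:[2,25/2] -> hit [2,25/2], descend [3, 21]
      N3 x:[-15,13] y:[-7,14] z:[2,19/2] -> hit [2,19/2] leaf, test {P18(miss), P19(miss)}
      N21 x:[-12,6] y:[-15,-5] z:[5/2,25/2] -> miss, prune
  N18 x:[-22,20] y:[-12,22] z:[-6,4] -> hit [-6,4], descend [14, 16]
    N14 x:[-8,20] y:[-12,22] z:[-6,2] -> hit [-6,2], descend [2, 11]
      N2 x:[-7,-4] y:[17,22] z:[-6,-1] -> miss, prune
      N11 x:[-8,20] y:[-12,18] z:[-3,2] -> hit [-3,2], descend [10, 12]
        N10 x:[-8,4] y:[-12,12] z:[-1,2] -> hit [-1,2] leaf, test {P16(miss), P17(miss)}
        N12 x:[14,20] y:[15,18] z:[-3,-1/2] -> miss, prune
    N16 x:[-22,-6] y:[-11,16] z:[-1,4] -> miss, prune

order=[0, 17, 4, 8, 19, 5, 3, 21, 18, 14, 2, 11, 10, 12, 16]  |boxes|=15  |leaves|=3  hit=P9

== RESULT ==
15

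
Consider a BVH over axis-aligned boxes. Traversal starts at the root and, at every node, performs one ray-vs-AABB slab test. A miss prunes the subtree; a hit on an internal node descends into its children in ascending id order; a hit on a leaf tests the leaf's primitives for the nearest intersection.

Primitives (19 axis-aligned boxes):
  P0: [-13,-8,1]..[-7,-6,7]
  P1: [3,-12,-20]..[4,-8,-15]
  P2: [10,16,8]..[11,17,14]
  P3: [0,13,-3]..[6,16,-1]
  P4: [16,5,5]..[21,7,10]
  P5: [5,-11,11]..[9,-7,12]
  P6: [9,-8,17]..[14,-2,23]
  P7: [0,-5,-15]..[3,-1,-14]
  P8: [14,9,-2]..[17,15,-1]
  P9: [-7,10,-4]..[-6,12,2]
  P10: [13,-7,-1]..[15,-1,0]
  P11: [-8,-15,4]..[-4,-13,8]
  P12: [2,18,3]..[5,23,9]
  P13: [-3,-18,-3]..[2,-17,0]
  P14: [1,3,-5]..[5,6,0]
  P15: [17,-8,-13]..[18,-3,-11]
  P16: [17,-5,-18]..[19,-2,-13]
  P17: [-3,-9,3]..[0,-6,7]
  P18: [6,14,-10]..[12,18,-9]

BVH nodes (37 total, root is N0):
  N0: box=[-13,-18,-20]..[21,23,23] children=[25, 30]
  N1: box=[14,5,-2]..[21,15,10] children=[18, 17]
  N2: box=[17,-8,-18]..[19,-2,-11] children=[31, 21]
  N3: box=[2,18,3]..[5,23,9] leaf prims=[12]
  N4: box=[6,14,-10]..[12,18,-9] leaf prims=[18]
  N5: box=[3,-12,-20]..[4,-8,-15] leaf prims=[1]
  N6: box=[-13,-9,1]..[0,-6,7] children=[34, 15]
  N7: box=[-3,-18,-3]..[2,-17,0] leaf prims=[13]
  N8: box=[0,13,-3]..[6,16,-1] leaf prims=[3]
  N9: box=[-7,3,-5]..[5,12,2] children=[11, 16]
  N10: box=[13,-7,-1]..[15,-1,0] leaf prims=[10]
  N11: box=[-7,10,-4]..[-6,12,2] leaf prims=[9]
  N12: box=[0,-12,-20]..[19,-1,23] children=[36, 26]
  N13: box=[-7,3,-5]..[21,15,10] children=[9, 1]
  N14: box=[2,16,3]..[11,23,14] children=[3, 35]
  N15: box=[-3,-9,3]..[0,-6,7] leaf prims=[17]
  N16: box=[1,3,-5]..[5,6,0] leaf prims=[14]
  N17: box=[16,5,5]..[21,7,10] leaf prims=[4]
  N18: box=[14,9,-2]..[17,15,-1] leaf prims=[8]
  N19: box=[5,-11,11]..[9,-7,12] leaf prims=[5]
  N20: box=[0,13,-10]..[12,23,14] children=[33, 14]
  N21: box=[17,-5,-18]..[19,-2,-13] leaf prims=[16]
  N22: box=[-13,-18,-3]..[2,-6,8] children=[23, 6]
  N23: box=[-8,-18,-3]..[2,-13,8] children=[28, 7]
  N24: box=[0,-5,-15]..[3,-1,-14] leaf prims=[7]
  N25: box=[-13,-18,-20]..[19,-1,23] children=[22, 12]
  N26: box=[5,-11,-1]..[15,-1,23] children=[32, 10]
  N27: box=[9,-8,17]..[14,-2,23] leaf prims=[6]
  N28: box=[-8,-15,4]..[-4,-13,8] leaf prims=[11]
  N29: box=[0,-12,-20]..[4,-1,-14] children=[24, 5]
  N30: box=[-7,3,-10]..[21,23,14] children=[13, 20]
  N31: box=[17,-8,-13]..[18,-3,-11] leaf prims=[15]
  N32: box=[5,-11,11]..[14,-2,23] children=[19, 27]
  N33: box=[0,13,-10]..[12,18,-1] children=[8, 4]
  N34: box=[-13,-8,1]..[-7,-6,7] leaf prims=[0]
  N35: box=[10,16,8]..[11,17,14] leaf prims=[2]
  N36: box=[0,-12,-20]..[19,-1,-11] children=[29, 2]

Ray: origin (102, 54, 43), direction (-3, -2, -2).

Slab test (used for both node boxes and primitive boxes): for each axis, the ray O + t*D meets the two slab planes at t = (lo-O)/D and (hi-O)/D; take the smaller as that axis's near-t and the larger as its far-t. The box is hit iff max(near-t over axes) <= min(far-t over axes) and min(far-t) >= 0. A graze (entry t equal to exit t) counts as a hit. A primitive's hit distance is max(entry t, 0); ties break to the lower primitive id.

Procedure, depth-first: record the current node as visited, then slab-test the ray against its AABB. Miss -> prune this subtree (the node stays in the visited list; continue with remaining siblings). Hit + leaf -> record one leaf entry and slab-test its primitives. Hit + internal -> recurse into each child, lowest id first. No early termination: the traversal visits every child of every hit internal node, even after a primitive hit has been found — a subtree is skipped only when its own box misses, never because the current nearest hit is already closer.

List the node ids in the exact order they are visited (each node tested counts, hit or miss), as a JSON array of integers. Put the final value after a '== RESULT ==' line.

Trace the traversal:
N0 x:[27,115/3] y:[31/2,36] z:[10,63/2] -> hit [27,63/2], descend [25, 30]
  N25 x:[83/3,115/3] y:[55/2,36] z:[10,63/2] -> hit [83/3,63/2], descend [12, 22]
    N12 x:[83/3,34] y:[55/2,33] z:[10,63/2] -> hit [83/3,63/2], descend [26, 36]
      N26 x:[29,97/3] y:[55/2,65/2] z:[10,22] -> miss, prune
      N36 x:[83/3,34] y:[55/2,33] z:[27,63/2] -> hit [83/3,63/2], descend [2, 29]
        N2 x:[83/3,85/3] y:[28,31] z:[27,61/2] -> hit [28,85/3], descend [21, 31]
          N21 x:[83/3,85/3] y:[28,59/2] z:[28,61/2] -> hit [28,85/3] leaf, test {P16@t=28}
          N31 x:[28,85/3] y:[57/2,31] z:[27,28] -> miss, prune
        N29 x:[98/3,34] y:[55/2,33] z:[57/2,63/2] -> miss, prune
    N22 x:[100/3,115/3] y:[30,36] z:[35/2,23] -> miss, prune
  N30 x:[27,109/3] y:[31/2,51/2] z:[29/2,53/2] -> miss, prune

Visited [0, 25, 12, 26, 36, 2, 21, 31, 29, 22, 30]. Tests: 11 box, 1 leaf. Nearest: P16.

== RESULT ==
[0, 25, 12, 26, 36, 2, 21, 31, 29, 22, 30]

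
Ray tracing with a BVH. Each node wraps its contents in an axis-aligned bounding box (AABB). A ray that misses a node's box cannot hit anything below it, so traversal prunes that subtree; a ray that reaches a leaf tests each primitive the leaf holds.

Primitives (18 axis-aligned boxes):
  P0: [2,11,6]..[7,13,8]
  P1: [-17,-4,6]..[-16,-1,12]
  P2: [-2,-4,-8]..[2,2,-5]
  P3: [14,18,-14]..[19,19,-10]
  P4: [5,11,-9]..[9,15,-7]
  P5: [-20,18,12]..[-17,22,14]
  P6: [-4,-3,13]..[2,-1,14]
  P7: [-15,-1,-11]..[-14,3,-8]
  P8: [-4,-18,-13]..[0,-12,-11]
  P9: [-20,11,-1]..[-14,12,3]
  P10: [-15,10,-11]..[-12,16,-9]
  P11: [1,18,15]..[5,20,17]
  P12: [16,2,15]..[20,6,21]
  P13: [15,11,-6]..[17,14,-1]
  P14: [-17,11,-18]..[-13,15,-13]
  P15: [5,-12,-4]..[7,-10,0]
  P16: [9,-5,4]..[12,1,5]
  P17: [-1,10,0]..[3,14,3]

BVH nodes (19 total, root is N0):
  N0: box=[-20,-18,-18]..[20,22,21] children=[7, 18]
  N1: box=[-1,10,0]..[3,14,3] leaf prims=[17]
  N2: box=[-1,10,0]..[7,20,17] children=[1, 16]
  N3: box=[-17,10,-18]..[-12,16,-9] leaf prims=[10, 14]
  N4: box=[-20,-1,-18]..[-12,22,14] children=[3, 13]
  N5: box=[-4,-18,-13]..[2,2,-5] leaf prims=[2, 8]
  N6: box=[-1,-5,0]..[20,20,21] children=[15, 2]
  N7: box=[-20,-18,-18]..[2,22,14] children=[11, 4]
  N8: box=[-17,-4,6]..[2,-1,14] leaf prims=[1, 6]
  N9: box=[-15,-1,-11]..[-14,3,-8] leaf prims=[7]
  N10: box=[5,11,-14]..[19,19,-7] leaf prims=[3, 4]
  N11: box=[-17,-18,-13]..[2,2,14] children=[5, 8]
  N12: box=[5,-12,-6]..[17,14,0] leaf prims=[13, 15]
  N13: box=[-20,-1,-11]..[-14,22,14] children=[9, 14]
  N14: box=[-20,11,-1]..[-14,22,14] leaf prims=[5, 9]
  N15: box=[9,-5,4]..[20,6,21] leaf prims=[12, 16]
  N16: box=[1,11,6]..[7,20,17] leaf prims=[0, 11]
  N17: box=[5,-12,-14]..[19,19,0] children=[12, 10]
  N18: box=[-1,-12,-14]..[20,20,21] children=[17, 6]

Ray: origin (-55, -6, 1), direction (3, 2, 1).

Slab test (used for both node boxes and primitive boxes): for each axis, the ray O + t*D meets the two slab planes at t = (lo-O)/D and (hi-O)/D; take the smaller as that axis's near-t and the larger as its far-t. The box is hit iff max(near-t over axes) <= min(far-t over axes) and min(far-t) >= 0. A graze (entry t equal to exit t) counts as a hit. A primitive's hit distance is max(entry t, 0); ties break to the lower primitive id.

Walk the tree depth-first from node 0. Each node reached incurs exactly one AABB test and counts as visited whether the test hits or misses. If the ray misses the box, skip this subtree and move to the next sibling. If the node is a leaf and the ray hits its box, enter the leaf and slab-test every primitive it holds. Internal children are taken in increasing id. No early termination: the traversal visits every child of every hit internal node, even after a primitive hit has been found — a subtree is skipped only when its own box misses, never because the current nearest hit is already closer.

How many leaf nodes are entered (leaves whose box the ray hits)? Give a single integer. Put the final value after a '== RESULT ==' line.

Trace the traversal:
N0 x:[35/3,25] y:[-6,14] z:[-19,20] -> hit [35/3,14], descend [7, 18]
  N7 x:[35/3,19] y:[-6,14] z:[-19,13] -> hit [35/3,13], descend [4, 11]
    N4 x:[35/3,43/3] y:[5/2,14] z:[-19,13] -> hit [35/3,13], descend [3, 13]
      N3 x:[38/3,43/3] y:[8,11] z:[-19,-10] -> miss, prune
      N13 x:[35/3,41/3] y:[5/2,14] z:[-12,13] -> hit [35/3,13], descend [9, 14]
        N9 x:[40/3,41/3] y:[5/2,9/2] z:[-12,-9] -> miss, prune
        N14 x:[35/3,41/3] y:[17/2,14] z:[-2,13] -> hit [35/3,13] leaf, test {P5@t=12, P9(miss)}
    N11 x:[38/3,19] y:[-6,4] z:[-14,13] -> miss, prune
  N18 x:[18,25] y:[-3,13] z:[-15,20] -> miss, prune

Summary -> nodes [0, 7, 4, 3, 13, 9, 14, 11, 18]; box-tests=9; leaf-entries=1; first=P5

== RESULT ==
1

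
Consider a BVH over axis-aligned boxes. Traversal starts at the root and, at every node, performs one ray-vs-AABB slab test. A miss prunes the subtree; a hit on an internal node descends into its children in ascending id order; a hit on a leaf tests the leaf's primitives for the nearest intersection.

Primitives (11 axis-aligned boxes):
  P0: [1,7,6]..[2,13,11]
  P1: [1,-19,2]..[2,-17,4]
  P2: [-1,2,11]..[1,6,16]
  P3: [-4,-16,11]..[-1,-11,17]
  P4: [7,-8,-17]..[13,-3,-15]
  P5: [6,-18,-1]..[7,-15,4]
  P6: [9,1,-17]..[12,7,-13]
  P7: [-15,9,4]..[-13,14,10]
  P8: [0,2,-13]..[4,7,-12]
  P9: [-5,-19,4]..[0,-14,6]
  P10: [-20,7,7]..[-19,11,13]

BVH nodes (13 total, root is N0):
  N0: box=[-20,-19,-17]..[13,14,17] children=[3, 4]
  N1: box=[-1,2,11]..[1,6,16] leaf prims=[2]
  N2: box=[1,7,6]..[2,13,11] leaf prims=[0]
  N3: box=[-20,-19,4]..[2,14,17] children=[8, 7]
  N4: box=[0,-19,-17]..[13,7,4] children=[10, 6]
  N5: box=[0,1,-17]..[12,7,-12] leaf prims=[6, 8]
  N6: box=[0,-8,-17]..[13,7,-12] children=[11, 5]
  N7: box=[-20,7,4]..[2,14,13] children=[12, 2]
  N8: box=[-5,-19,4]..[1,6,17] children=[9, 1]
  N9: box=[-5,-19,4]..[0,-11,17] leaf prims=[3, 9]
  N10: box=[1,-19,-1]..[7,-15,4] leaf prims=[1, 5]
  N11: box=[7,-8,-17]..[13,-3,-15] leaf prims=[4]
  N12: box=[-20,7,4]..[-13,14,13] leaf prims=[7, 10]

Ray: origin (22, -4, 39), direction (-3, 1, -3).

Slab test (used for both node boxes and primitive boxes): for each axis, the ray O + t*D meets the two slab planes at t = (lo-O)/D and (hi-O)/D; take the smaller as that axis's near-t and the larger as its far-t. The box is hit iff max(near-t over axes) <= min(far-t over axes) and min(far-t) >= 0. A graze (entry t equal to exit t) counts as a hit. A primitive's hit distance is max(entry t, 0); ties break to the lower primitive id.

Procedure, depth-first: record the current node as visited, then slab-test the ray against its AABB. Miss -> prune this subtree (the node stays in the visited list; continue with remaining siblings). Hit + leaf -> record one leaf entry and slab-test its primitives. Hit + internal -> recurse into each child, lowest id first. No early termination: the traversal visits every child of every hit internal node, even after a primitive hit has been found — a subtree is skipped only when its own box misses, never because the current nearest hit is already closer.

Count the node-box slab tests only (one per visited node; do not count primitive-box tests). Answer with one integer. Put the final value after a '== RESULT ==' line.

Traverse from the root:
N0 x:[3,14] y:[-15,18] z:[22/3,56/3] -> hit [22/3,14], descend [3, 4]
  N3 x:[20/3,14] y:[-15,18] z:[22/3,35/3] -> hit [22/3,35/3], descend [7, 8]
    N7 x:[20/3,14] y:[11,18] z:[26/3,35/3] -> hit [11,35/3], descend [2, 12]
      N2 x:[20/3,7] y:[11,17] z:[28/3,11] -> miss, prune
      N12 x:[35/3,14] y:[11,18] z:[26/3,35/3] -> hit [35/3,35/3] leaf, test {P7(miss), P10(miss)}
    N8 x:[7,9] y:[-15,10] z:[22/3,35/3] -> hit [22/3,9], descend [1, 9]
      N1 x:[7,23/3] y:[6,10] z:[23/3,28/3] -> hit [23/3,23/3] leaf, test {P2@t=23/3}
      N9 x:[22/3,9] y:[-15,-7] z:[22/3,35/3] -> miss, prune
  N4 x:[3,22/3] y:[-15,11] z:[35/3,56/3] -> miss, prune

order=[0, 3, 7, 2, 12, 8, 1, 9, 4]  |boxes|=9  |leaves|=2  hit=P2

== RESULT ==
9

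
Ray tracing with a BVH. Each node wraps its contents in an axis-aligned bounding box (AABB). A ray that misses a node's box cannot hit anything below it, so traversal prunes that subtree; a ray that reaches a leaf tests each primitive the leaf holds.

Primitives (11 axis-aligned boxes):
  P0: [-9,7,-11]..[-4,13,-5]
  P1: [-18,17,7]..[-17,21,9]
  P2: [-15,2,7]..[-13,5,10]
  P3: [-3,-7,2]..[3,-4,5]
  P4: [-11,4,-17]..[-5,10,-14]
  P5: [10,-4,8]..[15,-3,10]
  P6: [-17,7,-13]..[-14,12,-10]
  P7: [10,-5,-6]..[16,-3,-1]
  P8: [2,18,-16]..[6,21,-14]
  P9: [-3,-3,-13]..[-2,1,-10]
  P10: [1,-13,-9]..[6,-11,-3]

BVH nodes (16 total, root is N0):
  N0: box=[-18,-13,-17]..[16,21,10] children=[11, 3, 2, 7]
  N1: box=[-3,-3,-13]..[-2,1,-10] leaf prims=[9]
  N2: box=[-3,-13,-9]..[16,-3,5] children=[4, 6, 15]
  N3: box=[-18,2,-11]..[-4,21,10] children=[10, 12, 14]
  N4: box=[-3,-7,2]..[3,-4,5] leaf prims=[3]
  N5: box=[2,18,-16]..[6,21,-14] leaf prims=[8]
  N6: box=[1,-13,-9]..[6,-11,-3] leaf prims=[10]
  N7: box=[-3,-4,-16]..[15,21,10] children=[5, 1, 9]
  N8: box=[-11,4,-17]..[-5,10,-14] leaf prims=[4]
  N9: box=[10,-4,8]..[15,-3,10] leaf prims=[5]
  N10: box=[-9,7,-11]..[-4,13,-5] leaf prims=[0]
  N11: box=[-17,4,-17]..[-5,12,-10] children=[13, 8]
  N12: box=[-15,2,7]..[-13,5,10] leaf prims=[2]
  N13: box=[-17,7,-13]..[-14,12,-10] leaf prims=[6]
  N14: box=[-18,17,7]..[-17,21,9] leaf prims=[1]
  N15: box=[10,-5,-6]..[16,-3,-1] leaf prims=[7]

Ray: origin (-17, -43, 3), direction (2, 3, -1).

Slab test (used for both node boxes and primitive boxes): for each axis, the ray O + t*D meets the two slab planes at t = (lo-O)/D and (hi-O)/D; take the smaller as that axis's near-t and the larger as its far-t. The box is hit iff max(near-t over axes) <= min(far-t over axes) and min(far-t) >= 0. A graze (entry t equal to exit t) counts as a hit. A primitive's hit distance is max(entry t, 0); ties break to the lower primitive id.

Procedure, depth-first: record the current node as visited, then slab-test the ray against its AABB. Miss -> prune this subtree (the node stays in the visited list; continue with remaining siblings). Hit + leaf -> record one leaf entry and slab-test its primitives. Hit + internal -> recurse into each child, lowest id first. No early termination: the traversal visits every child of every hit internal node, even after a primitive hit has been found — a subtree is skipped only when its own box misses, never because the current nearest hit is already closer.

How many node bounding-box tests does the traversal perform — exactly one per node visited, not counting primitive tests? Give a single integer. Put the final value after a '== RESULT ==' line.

Walk:
N0 x:[-1/2,33/2] y:[10,64/3] z:[-7,20] -> hit [10,33/2], descend [2, 3, 7, 11]
  N2 x:[7,33/2] y:[10,40/3] z:[-2,12] -> hit [10,12], descend [4, 6, 15]
    N4 x:[7,10] y:[12,13] z:[-2,1] -> miss, prune
    N6 x:[9,23/2] y:[10,32/3] z:[6,12] -> hit [10,32/3] leaf, test {P10@t=10}
    N15 x:[27/2,33/2] y:[38/3,40/3] z:[4,9] -> miss, prune
  N3 x:[-1/2,13/2] y:[15,64/3] z:[-7,14] -> miss, prune
  N7 x:[7,16] y:[13,64/3] z:[-7,19] -> hit [13,16], descend [1, 5, 9]
    N1 x:[7,15/2] y:[40/3,44/3] z:[13,16] -> miss, prune
    N5 x:[19/2,23/2] y:[61/3,64/3] z:[17,19] -> miss, prune
    N9 x:[27/2,16] y:[13,40/3] z:[-7,-5] -> miss, prune
  N11 x:[0,6] y:[47/3,55/3] z:[13,20] -> miss, prune

Summary -> nodes [0, 2, 4, 6, 15, 3, 7, 1, 5, 9, 11]; box-tests=11; leaf-entries=1; first=P10

== RESULT ==
11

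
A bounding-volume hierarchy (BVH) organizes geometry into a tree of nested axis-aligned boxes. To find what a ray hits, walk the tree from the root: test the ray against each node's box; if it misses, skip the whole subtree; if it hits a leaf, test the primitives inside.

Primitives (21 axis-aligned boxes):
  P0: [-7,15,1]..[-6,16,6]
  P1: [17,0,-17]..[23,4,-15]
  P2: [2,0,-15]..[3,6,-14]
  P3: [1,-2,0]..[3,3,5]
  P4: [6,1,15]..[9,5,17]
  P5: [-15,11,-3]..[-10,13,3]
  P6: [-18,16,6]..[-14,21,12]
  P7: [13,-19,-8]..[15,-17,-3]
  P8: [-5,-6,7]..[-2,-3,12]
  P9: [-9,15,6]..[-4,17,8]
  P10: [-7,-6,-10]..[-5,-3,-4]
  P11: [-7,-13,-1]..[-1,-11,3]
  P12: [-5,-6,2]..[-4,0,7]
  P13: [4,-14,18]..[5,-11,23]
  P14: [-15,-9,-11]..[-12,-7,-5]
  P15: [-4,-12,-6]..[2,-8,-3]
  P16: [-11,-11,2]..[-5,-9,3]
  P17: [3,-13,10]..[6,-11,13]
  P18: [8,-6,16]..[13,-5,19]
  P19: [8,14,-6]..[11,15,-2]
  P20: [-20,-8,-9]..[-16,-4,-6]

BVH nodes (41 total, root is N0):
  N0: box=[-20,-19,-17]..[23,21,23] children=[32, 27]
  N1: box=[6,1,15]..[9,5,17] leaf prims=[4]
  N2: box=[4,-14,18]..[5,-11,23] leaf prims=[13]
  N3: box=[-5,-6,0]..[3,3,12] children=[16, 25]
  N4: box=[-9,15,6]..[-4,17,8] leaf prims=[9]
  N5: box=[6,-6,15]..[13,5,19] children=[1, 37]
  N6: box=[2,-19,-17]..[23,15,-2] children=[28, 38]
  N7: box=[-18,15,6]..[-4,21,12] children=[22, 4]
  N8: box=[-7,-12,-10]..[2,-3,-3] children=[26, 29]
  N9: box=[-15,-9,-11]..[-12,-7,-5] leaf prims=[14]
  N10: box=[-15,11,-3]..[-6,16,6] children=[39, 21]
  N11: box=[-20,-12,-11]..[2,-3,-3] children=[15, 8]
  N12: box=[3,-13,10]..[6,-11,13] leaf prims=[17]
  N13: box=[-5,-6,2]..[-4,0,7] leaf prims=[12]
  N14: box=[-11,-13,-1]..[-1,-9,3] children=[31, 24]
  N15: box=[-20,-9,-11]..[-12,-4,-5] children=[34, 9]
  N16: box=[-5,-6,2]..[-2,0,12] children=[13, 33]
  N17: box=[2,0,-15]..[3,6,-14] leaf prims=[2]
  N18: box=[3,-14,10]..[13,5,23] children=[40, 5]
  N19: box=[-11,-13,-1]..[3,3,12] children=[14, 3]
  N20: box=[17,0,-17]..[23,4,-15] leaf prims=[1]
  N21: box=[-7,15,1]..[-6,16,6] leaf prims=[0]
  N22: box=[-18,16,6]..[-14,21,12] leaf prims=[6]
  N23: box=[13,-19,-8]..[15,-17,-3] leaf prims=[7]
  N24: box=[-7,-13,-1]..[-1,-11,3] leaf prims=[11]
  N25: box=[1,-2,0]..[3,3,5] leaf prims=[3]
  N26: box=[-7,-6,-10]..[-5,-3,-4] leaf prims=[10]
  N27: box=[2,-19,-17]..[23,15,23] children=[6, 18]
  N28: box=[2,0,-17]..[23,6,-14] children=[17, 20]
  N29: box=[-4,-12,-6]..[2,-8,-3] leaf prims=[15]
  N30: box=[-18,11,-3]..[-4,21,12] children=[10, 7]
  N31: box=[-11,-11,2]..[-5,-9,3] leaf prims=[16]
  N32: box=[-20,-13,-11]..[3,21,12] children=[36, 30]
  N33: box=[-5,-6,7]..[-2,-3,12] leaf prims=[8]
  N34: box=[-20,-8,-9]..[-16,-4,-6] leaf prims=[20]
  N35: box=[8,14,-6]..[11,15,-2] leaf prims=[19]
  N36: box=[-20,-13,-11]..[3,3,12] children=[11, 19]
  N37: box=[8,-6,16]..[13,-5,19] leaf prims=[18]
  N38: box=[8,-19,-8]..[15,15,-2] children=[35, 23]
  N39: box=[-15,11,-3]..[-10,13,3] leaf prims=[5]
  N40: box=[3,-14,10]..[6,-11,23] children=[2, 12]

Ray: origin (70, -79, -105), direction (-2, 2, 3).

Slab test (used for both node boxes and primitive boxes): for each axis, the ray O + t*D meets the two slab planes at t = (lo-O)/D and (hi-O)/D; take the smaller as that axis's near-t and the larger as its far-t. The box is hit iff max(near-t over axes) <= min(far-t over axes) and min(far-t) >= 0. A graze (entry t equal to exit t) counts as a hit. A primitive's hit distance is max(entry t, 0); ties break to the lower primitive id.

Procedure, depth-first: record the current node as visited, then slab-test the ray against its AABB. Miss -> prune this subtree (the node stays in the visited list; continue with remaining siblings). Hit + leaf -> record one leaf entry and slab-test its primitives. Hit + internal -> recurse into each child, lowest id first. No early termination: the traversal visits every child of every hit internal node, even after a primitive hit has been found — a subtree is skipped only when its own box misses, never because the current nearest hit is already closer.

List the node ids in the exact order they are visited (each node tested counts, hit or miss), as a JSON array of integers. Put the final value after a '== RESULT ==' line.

Walk:
N0 x:[47/2,45] y:[30,50] z:[88/3,128/3] -> hit [30,128/3], descend [27, 32]
  N27 x:[47/2,34] y:[30,47] z:[88/3,128/3] -> hit [30,34], descend [6, 18]
    N6 x:[47/2,34] y:[30,47] z:[88/3,103/3] -> hit [30,34], descend [28, 38]
      N28 x:[47/2,34] y:[79/2,85/2] z:[88/3,91/3] -> miss, prune
      N38 x:[55/2,31] y:[30,47] z:[97/3,103/3] -> miss, prune
    N18 x:[57/2,67/2] y:[65/2,42] z:[115/3,128/3] -> miss, prune
  N32 x:[67/2,45] y:[33,50] z:[94/3,39] -> hit [67/2,39], descend [30, 36]
    N30 x:[37,44] y:[45,50] z:[34,39] -> miss, prune
    N36 x:[67/2,45] y:[33,41] z:[94/3,39] -> hit [67/2,39], descend [11, 19]
      N11 x:[34,45] y:[67/2,38] z:[94/3,34] -> hit [34,34], descend [8, 15]
        N8 x:[34,77/2] y:[67/2,38] z:[95/3,34] -> hit [34,34], descend [26, 29]
          N26 x:[75/2,77/2] y:[73/2,38] z:[95/3,101/3] -> miss, prune
          N29 x:[34,37] y:[67/2,71/2] z:[33,34] -> hit [34,34] leaf, test {P15@t=34}
        N15 x:[41,45] y:[35,75/2] z:[94/3,100/3] -> miss, prune
      N19 x:[67/2,81/2] y:[33,41] z:[104/3,39] -> hit [104/3,39], descend [3, 14]
        N3 x:[67/2,75/2] y:[73/2,41] z:[35,39] -> hit [73/2,75/2], descend [16, 25]
          N16 x:[36,75/2] y:[73/2,79/2] z:[107/3,39] -> hit [73/2,75/2], descend [13, 33]
            N13 x:[37,75/2] y:[73/2,79/2] z:[107/3,112/3] -> hit [37,112/3] leaf, test {P12@t=37}
            N33 x:[36,75/2] y:[73/2,38] z:[112/3,39] -> hit [112/3,75/2] leaf, test {P8@t=112/3}
          N25 x:[67/2,69/2] y:[77/2,41] z:[35,110/3] -> miss, prune
        N14 x:[71/2,81/2] y:[33,35] z:[104/3,36] -> miss, prune

Visited [0, 27, 6, 28, 38, 18, 32, 30, 36, 11, 8, 26, 29, 15, 19, 3, 16, 13, 33, 25, 14]. Tests: 21 box, 3 leaf. Nearest: P15.

== RESULT ==
[0, 27, 6, 28, 38, 18, 32, 30, 36, 11, 8, 26, 29, 15, 19, 3, 16, 13, 33, 25, 14]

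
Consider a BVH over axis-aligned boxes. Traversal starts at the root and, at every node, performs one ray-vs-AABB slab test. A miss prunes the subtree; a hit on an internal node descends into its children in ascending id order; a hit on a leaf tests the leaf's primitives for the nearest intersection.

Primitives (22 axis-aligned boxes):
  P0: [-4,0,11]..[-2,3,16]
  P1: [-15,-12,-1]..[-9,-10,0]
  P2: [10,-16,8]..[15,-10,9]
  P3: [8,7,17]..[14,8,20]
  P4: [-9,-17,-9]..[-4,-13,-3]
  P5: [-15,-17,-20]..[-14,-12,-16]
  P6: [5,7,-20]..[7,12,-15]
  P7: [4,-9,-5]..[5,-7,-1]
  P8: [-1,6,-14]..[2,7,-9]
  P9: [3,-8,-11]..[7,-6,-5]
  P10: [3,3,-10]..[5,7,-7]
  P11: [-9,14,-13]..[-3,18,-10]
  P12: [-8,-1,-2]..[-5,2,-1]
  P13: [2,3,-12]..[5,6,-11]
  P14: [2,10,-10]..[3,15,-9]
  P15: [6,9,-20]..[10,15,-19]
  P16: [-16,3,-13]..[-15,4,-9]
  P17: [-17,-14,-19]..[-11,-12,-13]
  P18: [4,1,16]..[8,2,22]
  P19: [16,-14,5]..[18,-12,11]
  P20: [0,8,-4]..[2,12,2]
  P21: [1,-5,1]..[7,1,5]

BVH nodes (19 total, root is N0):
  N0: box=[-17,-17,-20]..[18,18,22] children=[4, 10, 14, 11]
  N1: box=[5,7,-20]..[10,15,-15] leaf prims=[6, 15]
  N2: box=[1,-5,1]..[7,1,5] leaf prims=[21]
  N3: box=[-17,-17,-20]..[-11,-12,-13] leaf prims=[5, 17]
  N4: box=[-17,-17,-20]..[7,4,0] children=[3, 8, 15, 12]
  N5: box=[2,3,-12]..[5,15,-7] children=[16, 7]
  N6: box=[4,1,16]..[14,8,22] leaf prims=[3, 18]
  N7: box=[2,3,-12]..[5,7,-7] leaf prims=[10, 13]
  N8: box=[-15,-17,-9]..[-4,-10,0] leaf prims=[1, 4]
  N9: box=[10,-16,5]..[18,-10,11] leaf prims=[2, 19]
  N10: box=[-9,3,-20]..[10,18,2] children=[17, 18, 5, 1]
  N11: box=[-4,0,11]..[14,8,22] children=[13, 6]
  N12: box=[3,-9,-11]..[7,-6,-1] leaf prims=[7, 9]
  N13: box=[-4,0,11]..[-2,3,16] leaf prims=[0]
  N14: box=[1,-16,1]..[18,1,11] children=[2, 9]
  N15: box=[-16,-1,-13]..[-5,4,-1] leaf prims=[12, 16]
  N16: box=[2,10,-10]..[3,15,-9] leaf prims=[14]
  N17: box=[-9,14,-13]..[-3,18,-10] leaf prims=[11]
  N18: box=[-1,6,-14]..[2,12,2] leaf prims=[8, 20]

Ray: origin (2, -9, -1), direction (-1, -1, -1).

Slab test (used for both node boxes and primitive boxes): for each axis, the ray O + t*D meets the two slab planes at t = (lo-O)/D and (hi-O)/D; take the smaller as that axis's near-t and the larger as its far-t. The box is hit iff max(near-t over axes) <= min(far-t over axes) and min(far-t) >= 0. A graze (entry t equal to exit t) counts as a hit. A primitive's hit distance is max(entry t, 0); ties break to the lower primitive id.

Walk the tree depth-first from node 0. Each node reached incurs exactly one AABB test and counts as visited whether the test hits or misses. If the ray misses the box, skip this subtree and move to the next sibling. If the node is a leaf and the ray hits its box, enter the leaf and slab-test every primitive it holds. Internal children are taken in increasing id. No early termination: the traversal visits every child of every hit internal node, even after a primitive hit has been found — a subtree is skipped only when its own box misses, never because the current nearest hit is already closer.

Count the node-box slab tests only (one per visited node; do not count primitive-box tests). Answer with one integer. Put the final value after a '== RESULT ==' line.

Trace the traversal:
N0 x:[-16,19] y:[-27,8] z:[-23,19] -> hit [-16,8], descend [4, 10, 11, 14]
  N4 x:[-5,19] y:[-13,8] z:[-1,19] -> hit [-1,8], descend [3, 8, 12, 15]
    N3 x:[13,19] y:[3,8] z:[12,19] -> miss, prune
    N8 x:[6,17] y:[1,8] z:[-1,8] -> hit [6,8] leaf, test {P1(miss), P4@t=6}
    N12 x:[-5,-1] y:[-3,0] z:[0,10] -> miss, prune
    N15 x:[7,18] y:[-13,-8] z:[0,12] -> miss, prune
  N10 x:[-8,11] y:[-27,-12] z:[-3,19] -> miss, prune
  N11 x:[-12,6] y:[-17,-9] z:[-23,-12] -> miss, prune
  N14 x:[-16,1] y:[-10,7] z:[-12,-2] -> miss, prune

9 AABB tests over nodes [0, 4, 3, 8, 12, 15, 10, 11, 14]; 1 leaf entered; closest P4.

== RESULT ==
9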